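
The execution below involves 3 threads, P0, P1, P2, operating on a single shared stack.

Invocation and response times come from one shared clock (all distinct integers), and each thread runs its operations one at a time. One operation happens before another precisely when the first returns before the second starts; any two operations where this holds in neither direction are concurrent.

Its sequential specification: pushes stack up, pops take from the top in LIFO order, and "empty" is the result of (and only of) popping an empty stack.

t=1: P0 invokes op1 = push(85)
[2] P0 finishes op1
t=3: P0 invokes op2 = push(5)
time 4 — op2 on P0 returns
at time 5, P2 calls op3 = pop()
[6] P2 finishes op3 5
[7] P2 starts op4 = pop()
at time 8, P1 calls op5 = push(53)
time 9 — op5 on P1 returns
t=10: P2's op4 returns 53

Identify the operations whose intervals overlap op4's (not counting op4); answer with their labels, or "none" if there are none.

op5

op4 runs from 7 to 10; window-overlapping ops are concurrent
op1 [1,2]: before
op2 [3,4]: before
op3 [5,6]: before
op5 [8,9]: concurrent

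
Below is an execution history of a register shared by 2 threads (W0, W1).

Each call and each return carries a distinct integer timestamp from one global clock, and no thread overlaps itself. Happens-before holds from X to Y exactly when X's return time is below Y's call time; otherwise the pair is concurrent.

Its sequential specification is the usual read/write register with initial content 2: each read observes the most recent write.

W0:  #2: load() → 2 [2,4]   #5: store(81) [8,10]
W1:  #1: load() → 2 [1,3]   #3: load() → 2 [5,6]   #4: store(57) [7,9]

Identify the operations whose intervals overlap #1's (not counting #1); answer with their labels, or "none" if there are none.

#2

#1 spans [1,3]: anything still running between times 1 and 3 counts as concurrent
#2 [2,4]: concurrent
#3 [5,6]: after
#4 [7,9]: after
#5 [8,10]: after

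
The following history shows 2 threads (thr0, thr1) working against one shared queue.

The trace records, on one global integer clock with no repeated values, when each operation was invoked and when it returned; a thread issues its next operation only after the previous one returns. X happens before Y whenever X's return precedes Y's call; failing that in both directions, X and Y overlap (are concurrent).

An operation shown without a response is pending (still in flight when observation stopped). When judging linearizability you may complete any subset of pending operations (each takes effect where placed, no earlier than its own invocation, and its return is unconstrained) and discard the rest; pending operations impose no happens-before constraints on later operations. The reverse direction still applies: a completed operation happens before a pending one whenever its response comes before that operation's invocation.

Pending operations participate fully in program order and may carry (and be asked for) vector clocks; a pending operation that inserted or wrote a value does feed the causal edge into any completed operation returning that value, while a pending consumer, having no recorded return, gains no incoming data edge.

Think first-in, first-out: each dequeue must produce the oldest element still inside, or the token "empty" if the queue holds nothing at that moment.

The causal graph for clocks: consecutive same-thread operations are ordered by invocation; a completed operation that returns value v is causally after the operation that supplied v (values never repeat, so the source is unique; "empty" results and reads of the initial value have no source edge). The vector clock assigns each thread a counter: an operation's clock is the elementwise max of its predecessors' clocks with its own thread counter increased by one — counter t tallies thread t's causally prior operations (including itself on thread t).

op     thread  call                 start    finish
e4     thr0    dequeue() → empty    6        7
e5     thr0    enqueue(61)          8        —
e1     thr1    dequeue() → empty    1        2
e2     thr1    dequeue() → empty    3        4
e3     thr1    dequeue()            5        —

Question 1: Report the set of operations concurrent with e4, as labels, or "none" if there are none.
concurrent with e4 ([6,7]): every op whose interval crosses 6..7
e1 [1,2]: before
e2 [3,4]: before
e3 [5,…): concurrent
e5 [8,…): after

e3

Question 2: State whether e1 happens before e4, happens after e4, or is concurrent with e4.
e1 spans [1,2], e4 spans [6,7]
resp(e1)=2 < inv(e4)=6

before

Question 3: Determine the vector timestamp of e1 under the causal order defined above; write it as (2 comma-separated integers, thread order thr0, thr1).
no predecessors for e1 (invoked 1): thr1 increments from zero → (0, 1)
no predecessors for e4 (invoked 6): thr0 increments from zero → (1, 0)
e2 (invocation 3): componentwise max over VC(e1)=(0, 1), +1 at thr1, giving (0, 2)
e5 (invocation 8): componentwise max over VC(e4)=(1, 0), +1 at thr0, giving (2, 0)
e3 (invocation 5): componentwise max over VC(e2)=(0, 2), +1 at thr1, giving (0, 3)
target: VC(e1) = (0, 1)

(0, 1)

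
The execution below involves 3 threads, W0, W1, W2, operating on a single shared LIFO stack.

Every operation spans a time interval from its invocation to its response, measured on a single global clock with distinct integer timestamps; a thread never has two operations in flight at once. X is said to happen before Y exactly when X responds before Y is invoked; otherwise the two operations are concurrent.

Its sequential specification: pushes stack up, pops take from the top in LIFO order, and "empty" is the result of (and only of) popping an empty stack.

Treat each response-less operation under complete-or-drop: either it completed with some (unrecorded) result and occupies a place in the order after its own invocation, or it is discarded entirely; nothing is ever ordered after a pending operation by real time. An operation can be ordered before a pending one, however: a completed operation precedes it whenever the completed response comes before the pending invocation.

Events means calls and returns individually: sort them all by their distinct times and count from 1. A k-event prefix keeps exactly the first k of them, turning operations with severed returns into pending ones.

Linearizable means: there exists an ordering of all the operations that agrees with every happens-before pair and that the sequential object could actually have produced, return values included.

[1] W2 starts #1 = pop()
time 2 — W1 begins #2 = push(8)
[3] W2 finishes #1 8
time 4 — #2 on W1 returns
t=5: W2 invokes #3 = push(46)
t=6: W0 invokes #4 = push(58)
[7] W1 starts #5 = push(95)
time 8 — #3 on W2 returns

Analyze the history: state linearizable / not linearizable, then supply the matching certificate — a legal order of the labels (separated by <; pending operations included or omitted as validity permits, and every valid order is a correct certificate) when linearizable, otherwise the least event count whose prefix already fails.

linearizable — witness: #2 < #1 < #3

after step 1 (#2 push(8)): stack <8>
after step 2 (#1 pop() → 8): stack <>
after step 3 (#3 push(46)): stack <46>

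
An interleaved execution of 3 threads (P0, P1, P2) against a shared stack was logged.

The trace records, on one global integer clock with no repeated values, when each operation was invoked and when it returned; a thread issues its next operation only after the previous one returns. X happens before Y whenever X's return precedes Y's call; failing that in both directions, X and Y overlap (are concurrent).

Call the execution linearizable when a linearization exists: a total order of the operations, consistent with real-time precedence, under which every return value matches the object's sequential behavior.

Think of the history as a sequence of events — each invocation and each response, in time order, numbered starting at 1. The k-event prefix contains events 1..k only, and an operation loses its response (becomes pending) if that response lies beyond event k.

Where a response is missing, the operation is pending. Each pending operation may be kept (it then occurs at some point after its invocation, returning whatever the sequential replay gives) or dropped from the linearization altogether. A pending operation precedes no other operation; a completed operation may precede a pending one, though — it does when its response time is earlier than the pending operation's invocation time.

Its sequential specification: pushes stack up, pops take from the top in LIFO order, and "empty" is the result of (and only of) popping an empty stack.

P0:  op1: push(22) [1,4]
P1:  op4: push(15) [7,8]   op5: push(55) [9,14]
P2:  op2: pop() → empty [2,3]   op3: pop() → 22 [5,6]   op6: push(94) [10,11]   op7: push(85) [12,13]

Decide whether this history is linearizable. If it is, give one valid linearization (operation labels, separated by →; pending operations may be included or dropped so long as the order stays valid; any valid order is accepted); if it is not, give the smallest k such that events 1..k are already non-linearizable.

step 1: op2 pop() → empty — stack <>
step 2: op1 push(22) — stack <22>
step 3: op3 pop() → 22 — stack <>
step 4: op4 push(15) — stack <15>
step 5: op5 push(55) — stack <15,55>
step 6: op6 push(94) — stack <15,55,94>
step 7: op7 push(85) — stack <15,55,94,85>

linearizable — witness: op2 → op1 → op3 → op4 → op5 → op6 → op7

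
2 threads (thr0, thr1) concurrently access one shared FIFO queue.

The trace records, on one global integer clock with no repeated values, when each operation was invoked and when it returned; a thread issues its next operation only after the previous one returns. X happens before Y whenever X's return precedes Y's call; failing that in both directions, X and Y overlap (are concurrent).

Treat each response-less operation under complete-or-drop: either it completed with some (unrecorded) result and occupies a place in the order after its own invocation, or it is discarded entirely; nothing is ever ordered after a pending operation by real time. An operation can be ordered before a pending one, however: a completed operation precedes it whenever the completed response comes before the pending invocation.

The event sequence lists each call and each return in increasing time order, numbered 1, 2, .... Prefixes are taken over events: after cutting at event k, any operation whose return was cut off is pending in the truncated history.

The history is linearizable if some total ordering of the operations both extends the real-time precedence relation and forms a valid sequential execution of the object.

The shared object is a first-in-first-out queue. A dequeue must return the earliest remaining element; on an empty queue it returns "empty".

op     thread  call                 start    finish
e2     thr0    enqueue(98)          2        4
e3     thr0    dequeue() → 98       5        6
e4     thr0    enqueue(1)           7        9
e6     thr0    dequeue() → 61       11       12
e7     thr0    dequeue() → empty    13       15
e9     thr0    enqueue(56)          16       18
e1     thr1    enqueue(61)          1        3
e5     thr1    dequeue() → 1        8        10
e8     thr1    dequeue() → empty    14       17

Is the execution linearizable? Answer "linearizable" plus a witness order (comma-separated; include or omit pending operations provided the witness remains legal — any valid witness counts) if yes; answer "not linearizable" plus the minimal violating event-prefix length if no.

not linearizable — minimal violating prefix: 10 events

prefix check: 1..9 passes, 1..10 fails once e5's time-10 response joins
4 orders of the 5 completed FIFO queue ops respect real time; none is legal
take e1, e2, e3, e4, e5: step 3 already fails, because e3 dequeue() → 98 cannot occur there
take e1, e2, e3, e5, e4: step 3 already fails, because e3 dequeue() → 98 cannot occur there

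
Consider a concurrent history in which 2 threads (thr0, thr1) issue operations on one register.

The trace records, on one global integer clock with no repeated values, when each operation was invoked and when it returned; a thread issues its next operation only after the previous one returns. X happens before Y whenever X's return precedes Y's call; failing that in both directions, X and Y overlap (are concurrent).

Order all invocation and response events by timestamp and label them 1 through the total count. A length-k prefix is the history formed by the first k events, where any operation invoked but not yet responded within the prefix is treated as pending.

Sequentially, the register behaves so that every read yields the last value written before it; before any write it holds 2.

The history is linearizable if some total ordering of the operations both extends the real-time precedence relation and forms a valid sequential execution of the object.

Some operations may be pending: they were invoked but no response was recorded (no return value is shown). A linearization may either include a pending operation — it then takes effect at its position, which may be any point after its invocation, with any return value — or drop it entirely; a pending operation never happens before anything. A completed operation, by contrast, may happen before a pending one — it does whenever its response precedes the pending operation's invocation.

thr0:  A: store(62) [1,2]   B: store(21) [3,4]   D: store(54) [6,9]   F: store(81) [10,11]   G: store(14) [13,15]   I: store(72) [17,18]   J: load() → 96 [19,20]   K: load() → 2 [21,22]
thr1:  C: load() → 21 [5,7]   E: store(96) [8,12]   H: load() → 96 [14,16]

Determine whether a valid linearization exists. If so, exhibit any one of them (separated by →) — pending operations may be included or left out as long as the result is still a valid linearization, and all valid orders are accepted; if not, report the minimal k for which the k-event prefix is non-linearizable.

already the first 20 events (up to J's response at time 20) admit no linearization; the first 19 still do
10 completed operations, 10 real-time-consistent orders — every register replay fails
e.g. A, B, C, D, E, F, G, H, I, J: illegal at step 8, since H load() → 96 cannot apply there
e.g. A, B, C, D, E, F, H, G, I, J: illegal at step 7, since H load() → 96 cannot apply there

not linearizable — minimal violating prefix: 20 events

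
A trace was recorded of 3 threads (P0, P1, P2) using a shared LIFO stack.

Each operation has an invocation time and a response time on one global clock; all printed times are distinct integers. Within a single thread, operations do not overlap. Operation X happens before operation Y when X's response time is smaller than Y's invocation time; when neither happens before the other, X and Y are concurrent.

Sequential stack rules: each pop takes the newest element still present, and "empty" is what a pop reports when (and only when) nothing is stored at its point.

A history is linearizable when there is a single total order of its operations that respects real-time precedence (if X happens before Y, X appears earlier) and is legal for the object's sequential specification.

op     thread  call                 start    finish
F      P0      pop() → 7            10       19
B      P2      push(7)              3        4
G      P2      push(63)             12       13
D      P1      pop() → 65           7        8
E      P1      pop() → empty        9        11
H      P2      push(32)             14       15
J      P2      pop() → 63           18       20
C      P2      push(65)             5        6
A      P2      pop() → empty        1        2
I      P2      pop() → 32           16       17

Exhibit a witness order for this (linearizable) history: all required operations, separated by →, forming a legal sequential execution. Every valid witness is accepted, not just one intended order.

1. A pop() → empty, leaving stack <>
2. B push(7), leaving stack <7>
3. C push(65), leaving stack <7,65>
4. D pop() → 65, leaving stack <7>
5. F pop() → 7, leaving stack <>
6. E pop() → empty, leaving stack <>
7. G push(63), leaving stack <63>
8. H push(32), leaving stack <63,32>
9. I pop() → 32, leaving stack <63>
10. J pop() → 63, leaving stack <>

A → B → C → D → F → E → G → H → I → J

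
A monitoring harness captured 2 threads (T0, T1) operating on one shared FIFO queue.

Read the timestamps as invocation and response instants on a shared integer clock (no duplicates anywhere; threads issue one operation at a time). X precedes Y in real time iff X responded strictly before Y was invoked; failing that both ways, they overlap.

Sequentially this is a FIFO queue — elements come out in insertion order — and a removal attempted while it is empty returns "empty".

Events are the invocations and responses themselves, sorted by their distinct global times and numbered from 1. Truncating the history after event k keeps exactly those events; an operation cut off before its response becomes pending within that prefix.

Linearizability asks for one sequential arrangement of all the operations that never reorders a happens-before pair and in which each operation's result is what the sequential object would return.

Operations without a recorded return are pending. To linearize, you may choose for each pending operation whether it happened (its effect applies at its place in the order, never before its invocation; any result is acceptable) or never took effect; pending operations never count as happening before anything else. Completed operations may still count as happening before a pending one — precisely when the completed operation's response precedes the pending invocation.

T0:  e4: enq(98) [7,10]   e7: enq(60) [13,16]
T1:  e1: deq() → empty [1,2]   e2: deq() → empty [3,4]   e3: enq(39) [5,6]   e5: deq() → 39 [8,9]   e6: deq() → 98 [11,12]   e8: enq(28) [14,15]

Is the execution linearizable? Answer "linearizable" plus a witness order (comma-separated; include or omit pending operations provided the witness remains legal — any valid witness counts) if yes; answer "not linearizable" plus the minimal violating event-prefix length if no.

linearizable — witness: e1, e2, e3, e4, e5, e6, e7, e8

step 1: e1 deq() → empty — queue <>
step 2: e2 deq() → empty — queue <>
step 3: e3 enq(39) — queue <39>
step 4: e4 enq(98) — queue <39,98>
step 5: e5 deq() → 39 — queue <98>
step 6: e6 deq() → 98 — queue <>
step 7: e7 enq(60) — queue <60>
step 8: e8 enq(28) — queue <60,28>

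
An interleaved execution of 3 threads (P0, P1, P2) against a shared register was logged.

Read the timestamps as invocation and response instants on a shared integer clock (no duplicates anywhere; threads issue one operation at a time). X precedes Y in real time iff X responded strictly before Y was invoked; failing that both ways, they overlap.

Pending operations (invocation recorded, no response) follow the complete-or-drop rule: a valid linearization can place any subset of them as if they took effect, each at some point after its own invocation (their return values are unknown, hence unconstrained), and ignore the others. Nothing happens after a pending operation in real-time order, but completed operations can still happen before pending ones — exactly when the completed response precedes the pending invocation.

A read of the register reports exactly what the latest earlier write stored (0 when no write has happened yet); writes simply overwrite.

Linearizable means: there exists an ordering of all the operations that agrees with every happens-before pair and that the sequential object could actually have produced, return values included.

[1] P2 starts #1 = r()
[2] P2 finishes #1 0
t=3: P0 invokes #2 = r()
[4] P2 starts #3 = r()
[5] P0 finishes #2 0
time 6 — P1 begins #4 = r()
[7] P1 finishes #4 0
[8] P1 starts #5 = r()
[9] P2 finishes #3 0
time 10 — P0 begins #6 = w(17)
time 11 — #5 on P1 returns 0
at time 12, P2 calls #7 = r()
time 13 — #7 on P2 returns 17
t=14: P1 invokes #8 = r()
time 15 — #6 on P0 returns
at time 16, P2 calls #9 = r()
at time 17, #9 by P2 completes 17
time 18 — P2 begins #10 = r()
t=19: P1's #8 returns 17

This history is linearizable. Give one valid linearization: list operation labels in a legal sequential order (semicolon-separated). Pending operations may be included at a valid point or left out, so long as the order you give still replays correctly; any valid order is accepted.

1. #1 r() → 0, leaving value 0
2. #2 r() → 0, leaving value 0
3. #3 r() → 0, leaving value 0
4. #4 r() → 0, leaving value 0
5. #5 r() → 0, leaving value 0
6. #6 w(17), leaving value 17
7. #7 r() → 17, leaving value 17
8. #8 r() → 17, leaving value 17
9. #9 r() → 17, leaving value 17

#1; #2; #3; #4; #5; #6; #7; #8; #9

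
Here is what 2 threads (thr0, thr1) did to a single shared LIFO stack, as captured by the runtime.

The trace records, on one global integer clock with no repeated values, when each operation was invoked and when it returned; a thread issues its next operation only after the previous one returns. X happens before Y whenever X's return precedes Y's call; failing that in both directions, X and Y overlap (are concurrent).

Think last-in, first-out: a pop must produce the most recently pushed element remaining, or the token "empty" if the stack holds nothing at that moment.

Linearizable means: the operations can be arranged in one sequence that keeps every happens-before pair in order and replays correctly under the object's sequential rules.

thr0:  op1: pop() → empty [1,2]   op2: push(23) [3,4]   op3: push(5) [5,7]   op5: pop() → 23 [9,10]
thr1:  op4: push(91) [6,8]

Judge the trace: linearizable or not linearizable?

not linearizable

events 1..9 are fine; event 10 — the response of op5 at time 10 — makes the prefix non-linearizable
all 2 real-time-respecting orders fail — 5 completed LIFO stack operations, no legal replay
take op1, op2, op3, op4, op5: step 5 already fails, because op5 pop() → 23 cannot occur there
take op1, op2, op4, op3, op5: step 5 already fails, because op5 pop() → 23 cannot occur there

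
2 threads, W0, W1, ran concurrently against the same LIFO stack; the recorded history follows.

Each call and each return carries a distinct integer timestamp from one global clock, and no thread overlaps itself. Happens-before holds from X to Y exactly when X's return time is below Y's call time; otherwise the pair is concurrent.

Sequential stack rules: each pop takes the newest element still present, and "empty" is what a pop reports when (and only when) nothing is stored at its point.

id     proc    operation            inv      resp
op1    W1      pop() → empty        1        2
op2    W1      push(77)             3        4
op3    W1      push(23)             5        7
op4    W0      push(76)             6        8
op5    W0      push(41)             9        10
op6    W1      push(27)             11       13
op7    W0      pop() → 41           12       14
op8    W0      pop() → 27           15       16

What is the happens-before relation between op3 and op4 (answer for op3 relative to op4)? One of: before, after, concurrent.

concurrent

op3 spans [5,7], op4 spans [6,8]
the intervals overlap in both directions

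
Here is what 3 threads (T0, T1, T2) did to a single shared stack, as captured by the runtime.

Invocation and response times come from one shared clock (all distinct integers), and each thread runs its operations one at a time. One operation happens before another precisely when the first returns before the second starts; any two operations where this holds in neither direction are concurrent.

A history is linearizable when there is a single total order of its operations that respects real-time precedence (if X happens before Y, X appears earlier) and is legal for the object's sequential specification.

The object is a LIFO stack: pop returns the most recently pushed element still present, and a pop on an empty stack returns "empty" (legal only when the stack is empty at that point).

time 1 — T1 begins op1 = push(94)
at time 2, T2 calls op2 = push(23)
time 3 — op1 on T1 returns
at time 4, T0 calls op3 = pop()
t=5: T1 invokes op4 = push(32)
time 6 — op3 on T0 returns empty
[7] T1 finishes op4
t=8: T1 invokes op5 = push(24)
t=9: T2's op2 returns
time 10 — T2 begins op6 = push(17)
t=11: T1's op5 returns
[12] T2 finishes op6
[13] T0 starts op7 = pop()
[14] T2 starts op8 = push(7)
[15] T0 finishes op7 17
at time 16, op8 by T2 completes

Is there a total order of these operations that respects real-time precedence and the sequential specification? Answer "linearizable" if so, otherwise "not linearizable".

not linearizable

already the first 6 events (up to op3's response at time 6) admit no linearization; the first 5 still do
exactly one order of the 2 completed ops respects real time; the stack replay fails
every completion of the 2 pending operations (op2, op4) was checked; none linearizes
e.g. op1, op3 (pending dropped): illegal at step 2, since op3 pop() → empty cannot apply there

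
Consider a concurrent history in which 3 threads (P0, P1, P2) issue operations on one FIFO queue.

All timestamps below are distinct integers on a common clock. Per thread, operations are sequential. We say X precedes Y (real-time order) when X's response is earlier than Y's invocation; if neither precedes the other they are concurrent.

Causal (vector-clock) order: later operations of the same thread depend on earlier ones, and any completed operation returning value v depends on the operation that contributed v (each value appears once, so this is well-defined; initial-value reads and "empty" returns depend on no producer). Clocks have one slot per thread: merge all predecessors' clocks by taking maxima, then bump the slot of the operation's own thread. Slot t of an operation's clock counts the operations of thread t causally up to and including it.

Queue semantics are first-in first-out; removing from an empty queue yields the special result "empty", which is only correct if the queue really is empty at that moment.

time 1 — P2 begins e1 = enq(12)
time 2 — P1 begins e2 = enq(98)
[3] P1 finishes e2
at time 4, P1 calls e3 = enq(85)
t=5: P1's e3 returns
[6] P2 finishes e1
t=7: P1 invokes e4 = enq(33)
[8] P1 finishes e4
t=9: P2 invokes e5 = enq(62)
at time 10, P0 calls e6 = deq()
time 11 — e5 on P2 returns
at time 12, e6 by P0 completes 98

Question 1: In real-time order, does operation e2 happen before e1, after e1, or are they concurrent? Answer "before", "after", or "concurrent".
e2 spans [2,3], e1 spans [1,6]
the intervals overlap in both directions

concurrent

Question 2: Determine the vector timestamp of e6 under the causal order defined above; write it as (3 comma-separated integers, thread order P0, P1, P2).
root op e1, invoked 1: fresh clock plus P2's own tick → (0, 0, 1)
root op e2, invoked 2: fresh clock plus P1's own tick → (0, 1, 0)
invoked at 9, e5 merges VC(e1)=(0, 0, 1) and bumps P2's slot → (0, 0, 2)
invoked at 4, e3 merges VC(e2)=(0, 1, 0) and bumps P1's slot → (0, 2, 0)
invoked at 10, e6 merges VC(e2)=(0, 1, 0) and bumps P0's slot → (1, 1, 0)
invoked at 7, e4 merges VC(e3)=(0, 2, 0) and bumps P1's slot → (0, 3, 0)
target: VC(e6) = (1, 1, 0)

(1, 1, 0)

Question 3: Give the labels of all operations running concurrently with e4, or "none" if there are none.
concurrent with e4 ([7,8]): every op whose interval crosses 7..8
e1 [1,6]: before
e2 [2,3]: before
e3 [4,5]: before
e5 [9,11]: after
e6 [10,12]: after

none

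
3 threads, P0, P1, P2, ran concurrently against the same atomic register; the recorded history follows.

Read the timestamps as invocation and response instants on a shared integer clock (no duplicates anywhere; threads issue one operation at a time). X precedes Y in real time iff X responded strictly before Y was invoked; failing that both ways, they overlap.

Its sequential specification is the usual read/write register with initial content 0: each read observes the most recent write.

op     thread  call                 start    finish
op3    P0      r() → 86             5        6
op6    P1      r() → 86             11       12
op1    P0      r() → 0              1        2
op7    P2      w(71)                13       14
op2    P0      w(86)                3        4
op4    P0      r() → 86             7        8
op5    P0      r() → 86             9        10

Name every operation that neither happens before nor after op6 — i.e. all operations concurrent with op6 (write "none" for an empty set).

none

op6 spans [11,12]; an op avoiding the whole window 11..12 is ordered, any other is concurrent
op1 [1,2]: before
op2 [3,4]: before
op3 [5,6]: before
op4 [7,8]: before
op5 [9,10]: before
op7 [13,14]: after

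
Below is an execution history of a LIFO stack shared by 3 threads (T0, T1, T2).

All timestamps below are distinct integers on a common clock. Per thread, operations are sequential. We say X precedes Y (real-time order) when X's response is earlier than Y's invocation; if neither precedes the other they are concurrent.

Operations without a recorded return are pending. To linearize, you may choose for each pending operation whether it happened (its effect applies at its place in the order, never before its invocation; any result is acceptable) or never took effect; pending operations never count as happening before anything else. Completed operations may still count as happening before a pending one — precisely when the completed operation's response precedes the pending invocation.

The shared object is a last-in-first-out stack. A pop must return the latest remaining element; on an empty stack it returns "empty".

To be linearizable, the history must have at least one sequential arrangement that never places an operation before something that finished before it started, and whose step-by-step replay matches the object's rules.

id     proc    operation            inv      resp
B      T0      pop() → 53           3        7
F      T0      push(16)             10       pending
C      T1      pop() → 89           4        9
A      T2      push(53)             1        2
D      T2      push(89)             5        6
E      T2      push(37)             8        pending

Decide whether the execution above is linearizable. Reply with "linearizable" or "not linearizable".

a witness: A, B, D, C
after step 1 (A push(53)): stack <53>
after step 2 (B pop() → 53): stack <>
after step 3 (D push(89)): stack <89>
after step 4 (C pop() → 89): stack <>

linearizable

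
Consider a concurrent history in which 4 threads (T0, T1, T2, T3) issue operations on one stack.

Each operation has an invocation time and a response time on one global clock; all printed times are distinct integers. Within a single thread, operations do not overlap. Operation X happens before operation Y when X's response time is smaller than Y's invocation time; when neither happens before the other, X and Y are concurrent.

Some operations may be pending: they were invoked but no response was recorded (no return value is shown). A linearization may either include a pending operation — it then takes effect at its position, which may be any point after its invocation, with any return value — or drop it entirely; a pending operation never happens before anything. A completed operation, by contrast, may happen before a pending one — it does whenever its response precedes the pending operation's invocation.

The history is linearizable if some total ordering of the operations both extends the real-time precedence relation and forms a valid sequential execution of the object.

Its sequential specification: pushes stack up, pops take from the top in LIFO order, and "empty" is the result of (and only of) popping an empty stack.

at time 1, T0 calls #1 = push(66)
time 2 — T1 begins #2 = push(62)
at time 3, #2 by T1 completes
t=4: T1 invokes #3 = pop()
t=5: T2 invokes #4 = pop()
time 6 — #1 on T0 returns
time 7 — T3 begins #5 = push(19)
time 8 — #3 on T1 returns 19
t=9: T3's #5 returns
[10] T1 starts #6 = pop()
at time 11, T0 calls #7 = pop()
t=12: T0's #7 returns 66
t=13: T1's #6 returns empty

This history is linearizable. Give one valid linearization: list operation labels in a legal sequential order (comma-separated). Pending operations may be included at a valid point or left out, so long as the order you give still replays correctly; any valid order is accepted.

step 1: #1 push(66) — stack <66>
step 2: #2 push(62) — stack <66,62>
step 3: #4 pop() (pending, included) — stack <66>
step 4: #5 push(19) — stack <66,19>
step 5: #3 pop() → 19 — stack <66>
step 6: #7 pop() → 66 — stack <>
step 7: #6 pop() → empty — stack <>

#1, #2, #4, #5, #3, #7, #6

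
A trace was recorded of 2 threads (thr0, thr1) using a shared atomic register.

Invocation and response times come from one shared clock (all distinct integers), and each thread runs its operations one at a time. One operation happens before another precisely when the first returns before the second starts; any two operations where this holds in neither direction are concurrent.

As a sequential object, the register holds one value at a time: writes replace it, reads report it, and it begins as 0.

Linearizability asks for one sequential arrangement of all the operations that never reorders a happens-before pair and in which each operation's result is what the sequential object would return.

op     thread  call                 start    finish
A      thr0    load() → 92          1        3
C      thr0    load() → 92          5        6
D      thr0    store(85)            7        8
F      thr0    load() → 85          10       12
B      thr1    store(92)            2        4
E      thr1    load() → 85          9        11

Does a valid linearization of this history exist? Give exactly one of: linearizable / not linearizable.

a witness: B, A, C, D, E, F
after step 1 (B store(92)): value 92
after step 2 (A load() → 92): value 92
after step 3 (C load() → 92): value 92
after step 4 (D store(85)): value 85
after step 5 (E load() → 85): value 85
after step 6 (F load() → 85): value 85

linearizable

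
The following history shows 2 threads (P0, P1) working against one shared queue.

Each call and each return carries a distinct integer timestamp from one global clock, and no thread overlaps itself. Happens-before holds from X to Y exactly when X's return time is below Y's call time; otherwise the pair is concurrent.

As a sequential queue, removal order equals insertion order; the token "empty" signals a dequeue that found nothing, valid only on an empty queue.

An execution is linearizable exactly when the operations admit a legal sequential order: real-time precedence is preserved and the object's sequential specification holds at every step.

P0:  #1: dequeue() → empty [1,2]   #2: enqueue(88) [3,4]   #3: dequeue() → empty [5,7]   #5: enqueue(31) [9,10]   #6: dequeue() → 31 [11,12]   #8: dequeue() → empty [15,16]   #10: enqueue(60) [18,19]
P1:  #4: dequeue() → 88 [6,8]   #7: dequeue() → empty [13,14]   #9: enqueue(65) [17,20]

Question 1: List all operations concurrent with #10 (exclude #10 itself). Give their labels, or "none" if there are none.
Answer: #9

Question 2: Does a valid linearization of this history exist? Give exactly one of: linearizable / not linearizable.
witness order: #1, #2, #4, #3, #5, #6, #7, #8, #9, #10
after step 1 (#1 dequeue() → empty): queue <>
after step 2 (#2 enqueue(88)): queue <88>
after step 3 (#4 dequeue() → 88): queue <>
after step 4 (#3 dequeue() → empty): queue <>
after step 5 (#5 enqueue(31)): queue <31>
after step 6 (#6 dequeue() → 31): queue <>
after step 7 (#7 dequeue() → empty): queue <>
after step 8 (#8 dequeue() → empty): queue <>
after step 9 (#9 enqueue(65)): queue <65>
after step 10 (#10 enqueue(60)): queue <65,60>

linearizable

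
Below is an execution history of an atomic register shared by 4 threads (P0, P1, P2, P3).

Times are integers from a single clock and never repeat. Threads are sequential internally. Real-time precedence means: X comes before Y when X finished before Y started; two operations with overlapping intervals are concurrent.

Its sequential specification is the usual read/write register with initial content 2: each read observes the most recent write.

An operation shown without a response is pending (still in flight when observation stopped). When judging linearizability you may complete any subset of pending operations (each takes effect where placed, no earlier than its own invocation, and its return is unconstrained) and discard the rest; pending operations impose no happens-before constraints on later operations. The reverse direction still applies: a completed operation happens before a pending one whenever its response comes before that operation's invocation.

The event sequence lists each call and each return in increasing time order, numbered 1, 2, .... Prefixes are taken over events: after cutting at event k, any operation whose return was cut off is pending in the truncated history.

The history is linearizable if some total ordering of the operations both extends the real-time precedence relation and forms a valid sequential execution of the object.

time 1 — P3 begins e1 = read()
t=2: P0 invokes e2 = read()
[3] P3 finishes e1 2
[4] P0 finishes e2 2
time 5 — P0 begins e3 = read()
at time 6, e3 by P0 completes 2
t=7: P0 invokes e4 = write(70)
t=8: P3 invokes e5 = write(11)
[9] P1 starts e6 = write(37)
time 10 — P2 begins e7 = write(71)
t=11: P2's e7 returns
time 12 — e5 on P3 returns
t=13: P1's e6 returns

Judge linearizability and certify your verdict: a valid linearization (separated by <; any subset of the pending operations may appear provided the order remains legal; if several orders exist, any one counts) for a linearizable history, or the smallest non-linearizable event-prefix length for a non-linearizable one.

linearizable — witness: e1 < e2 < e3 < e4 < e5 < e6 < e7

1. e1 read() → 2, leaving value 2
2. e2 read() → 2, leaving value 2
3. e3 read() → 2, leaving value 2
4. e4 write(70) (pending, included), leaving value 70
5. e5 write(11), leaving value 11
6. e6 write(37), leaving value 37
7. e7 write(71), leaving value 71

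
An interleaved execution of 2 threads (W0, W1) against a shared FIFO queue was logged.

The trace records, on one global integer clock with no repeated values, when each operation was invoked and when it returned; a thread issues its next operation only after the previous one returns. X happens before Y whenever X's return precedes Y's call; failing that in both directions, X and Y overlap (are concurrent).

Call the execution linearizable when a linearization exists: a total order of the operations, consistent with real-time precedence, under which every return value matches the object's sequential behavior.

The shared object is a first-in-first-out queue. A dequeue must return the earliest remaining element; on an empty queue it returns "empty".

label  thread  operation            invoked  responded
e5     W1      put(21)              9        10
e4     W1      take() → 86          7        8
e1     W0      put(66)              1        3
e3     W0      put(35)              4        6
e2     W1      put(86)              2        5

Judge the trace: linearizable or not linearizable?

linearizable

one valid linearization: e2, e1, e3, e4, e5
after step 1 (e2 put(86)): queue <86>
after step 2 (e1 put(66)): queue <86,66>
after step 3 (e3 put(35)): queue <86,66,35>
after step 4 (e4 take() → 86): queue <66,35>
after step 5 (e5 put(21)): queue <66,35,21>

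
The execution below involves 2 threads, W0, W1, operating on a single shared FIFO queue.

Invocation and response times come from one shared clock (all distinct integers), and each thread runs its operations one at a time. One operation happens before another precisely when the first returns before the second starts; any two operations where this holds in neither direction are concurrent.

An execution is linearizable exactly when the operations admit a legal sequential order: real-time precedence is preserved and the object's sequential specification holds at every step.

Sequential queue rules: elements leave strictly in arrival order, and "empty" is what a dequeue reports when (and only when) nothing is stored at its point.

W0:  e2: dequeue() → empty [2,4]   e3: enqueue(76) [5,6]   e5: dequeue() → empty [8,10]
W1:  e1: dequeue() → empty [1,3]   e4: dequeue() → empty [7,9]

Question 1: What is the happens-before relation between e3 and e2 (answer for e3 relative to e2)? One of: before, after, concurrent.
e3 spans [5,6], e2 spans [2,4]
resp(e2)=4 < inv(e3)=5

after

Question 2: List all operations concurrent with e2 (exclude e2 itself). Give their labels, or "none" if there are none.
e2 spans [2,4]; an op avoiding the whole window 2..4 is ordered, any other is concurrent
e1 [1,3]: concurrent
e3 [5,6]: after
e4 [7,9]: after
e5 [8,10]: after

e1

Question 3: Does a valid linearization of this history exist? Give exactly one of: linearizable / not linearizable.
through event 9 a valid linearization exists; event 10 (e5 responding at time 10) ends that
every one of the 4 real-time-consistent orders over 5 completed FIFO queue ops fails the sequential spec
take e1, e2, e3, e4, e5: step 4 already fails, because e4 dequeue() → empty cannot occur there
take e1, e2, e3, e5, e4: step 4 already fails, because e5 dequeue() → empty cannot occur there

not linearizable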